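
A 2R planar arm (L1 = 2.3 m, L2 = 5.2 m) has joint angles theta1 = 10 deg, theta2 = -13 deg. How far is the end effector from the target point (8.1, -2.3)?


End effector via forward kinematics:
x = L1*cos(t1) + L2*cos(t1+t2) = 7.4579
y = L1*sin(t1) + L2*sin(t1+t2) = 0.1272
Distance to target:
d = sqrt((8.1 - 7.4579)^2 + (-2.3 - 0.1272)^2)
= sqrt(0.4123 + 5.8915)
= 2.5107 m


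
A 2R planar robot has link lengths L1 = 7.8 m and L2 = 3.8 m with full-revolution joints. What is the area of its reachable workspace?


r_max = L1 + L2 = 11.6 m
r_min = |L1 - L2| = 4.0 m
Area = pi*(r_max^2 - r_min^2)
= pi*(134.56 - 16.0)
= pi * 118.56
= 372.4672 m^2


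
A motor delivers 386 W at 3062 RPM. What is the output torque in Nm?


omega = 3062 * 2*pi/60 = 320.6519 rad/s
tau = P / omega = 386 / 320.6519
= 1.2038 Nm


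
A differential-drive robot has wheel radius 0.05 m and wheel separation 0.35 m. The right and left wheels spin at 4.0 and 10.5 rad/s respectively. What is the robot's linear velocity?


vR = r*wR = 0.05*4.0 = 0.2 m/s
vL = r*wL = 0.05*10.5 = 0.525 m/s
v = (vR+vL)/2 = 0.3625 m/s
omega = (vR-vL)/L = -0.9286 rad/s
linear velocity = 0.3625 m/s


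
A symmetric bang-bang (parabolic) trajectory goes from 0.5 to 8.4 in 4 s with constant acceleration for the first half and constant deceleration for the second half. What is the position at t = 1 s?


Symmetric rest-to-rest: each phase covers (pf-p0)/2 in time T/2. 0.5*a*(T/2)^2 = (pf-p0)/2 => a = 4*(pf-p0)/T^2
a = 4*(8.4-0.5)/4^2 = 1.975
t = 1 is in the acceleration phase (t <= T/2).
p = p0 + 0.5*a*t^2 = 0.5 + 0.5*1.975*1^2
= 1.4875


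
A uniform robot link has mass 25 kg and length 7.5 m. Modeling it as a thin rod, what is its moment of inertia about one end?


I = (1/3) * m * L^2
= (1/3) * 25 * 7.5^2
= 0.333333 * 25 * 56.25
= 468.75 kg*m^2


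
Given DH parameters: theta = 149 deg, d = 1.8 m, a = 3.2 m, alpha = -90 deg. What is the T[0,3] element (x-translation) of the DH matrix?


T[0,3] = a * cos(theta)
= 3.2 * cos(149 deg)
= 3.2 * -0.8572
= -2.7429


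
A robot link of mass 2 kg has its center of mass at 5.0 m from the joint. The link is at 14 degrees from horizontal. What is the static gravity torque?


tau = m*g*L*cos(angle)
= 2 * 9.81 * 5.0 * cos(14 deg)
= 2 * 9.81 * 5.0 * 0.9703
= 95.186 Nm


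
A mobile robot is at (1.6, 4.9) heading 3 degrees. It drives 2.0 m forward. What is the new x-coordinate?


x_new = x0 + d*cos(theta)
= 1.6 + 2.0*cos(3)
= 1.6 + 1.9973
= 3.5973


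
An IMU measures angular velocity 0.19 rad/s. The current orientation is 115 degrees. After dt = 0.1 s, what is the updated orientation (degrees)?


delta_theta = w * dt = 0.19 * 0.1 = 0.019 rad
= 1.0886 deg
theta_new = 115 + 1.0886 = 116.0886 deg


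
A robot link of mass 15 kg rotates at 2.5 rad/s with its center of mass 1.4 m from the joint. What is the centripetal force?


F = m * omega^2 * r
= 15 * 2.5^2 * 1.4
= 15 * 6.25 * 1.4
= 131.25 N


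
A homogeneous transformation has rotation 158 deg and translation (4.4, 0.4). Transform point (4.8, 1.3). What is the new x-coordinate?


x' = cos(theta)*px - sin(theta)*py + tx
= -0.9272*4.8 - 0.3746*1.3 + 4.4
= -0.5375


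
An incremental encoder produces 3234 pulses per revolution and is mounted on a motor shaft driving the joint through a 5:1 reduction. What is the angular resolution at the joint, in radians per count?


counts per rev = 3234
effective counts at joint = 3234 * 5 = 16170
resolution = 2*pi / 16170
= 3.8857e-04 rad/count


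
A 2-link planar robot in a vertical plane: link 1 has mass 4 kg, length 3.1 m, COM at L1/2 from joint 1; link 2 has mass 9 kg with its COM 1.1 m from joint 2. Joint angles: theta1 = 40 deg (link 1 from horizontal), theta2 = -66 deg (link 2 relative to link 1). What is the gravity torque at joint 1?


Horizontal distance from joint 1 to link-1 COM:
  x_c1 = (L1/2)*cos(t1) = 1.55 * 0.766 = 1.1874 m
Horizontal distance from joint 1 to link-2 COM:
  x_c2 = L1*cos(t1) + Lc2*cos(t1+t2)
       = 3.1*0.766 + 1.1*0.8988 = 3.3634 m
tau1 = m1*g*x_c1 + m2*g*x_c2
     = 4*9.81*1.1874 + 9*9.81*3.3634
     = 46.5924 + 296.9556
     = 343.5479 Nm


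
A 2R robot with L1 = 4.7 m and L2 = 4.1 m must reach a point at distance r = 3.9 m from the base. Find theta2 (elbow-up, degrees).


cos(theta2) = (r^2 - L1^2 - L2^2) / (2*L1*L2)
cos(theta2) = (15.21 - 22.09 - 16.81) / 38.54
cos(theta2) = -0.614686
theta2 = 127.9291 degrees


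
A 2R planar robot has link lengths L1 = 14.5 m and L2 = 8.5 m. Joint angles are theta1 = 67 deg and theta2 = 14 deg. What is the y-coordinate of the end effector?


Convert angles to radians: theta1 = 1.1694, theta2 = 0.2443
y = L1*sin(theta1) + L2*sin(theta1+theta2)
y = 13.3473 + 8.3954
y = 21.7427


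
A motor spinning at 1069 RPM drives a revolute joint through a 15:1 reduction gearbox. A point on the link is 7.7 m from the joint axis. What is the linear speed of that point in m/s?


omega_motor = 1069 * 2*pi/60 = 111.9454 rad/s
omega_joint = omega_motor / 15 = 7.463 rad/s
v = omega_joint * r = 7.463 * 7.7
= 57.4653 m/s


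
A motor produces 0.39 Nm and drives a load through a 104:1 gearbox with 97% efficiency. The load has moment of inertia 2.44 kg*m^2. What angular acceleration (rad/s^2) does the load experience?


tau_out = tau_motor * N * eta
= 0.39 * 104 * 0.97 = 39.3432 Nm
alpha = tau_out / I = 39.3432 / 2.44
= 16.1243 rad/s^2


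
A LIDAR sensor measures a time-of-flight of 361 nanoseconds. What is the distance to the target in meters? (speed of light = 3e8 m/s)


tof = 361 ns = 3.61e-07 s
dist = c * tof / 2
= 3e8 * 3.61e-07 / 2
= 54.15 m


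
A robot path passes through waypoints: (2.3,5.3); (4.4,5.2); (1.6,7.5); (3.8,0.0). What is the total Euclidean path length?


Segment lengths:
  seg1 = sqrt((2.1)^2 + (-0.1)^2) = 2.1024
  seg2 = sqrt((-2.8)^2 + (2.3)^2) = 3.6235
  seg3 = sqrt((2.2)^2 + (-7.5)^2) = 7.816
Total = 13.5419


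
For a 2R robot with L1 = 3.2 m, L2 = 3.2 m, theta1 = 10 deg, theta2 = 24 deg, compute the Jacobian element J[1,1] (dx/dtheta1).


J[1,1] = -L1*sin(t1) - L2*sin(t1+t2)
= -3.2*sin(10) - 3.2*sin(34)
= -2.3451


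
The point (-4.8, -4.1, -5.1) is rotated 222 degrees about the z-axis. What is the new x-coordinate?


Rotation about z-axis: x' = x*cos(theta) - y*sin(theta)
= -4.8 * -0.7431 - -4.1 * -0.6691
= 0.8237


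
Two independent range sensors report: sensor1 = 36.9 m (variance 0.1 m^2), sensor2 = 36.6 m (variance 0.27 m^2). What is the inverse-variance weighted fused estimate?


w1 = (1/var1) / (1/var1 + 1/var2)
   = 10.0 / (10.0 + 3.7037) = 0.7297
w2 = 1 - w1 = 0.2703
fused = w1*s1 + w2*s2 = 26.927 + 9.8919
= 36.8189 m


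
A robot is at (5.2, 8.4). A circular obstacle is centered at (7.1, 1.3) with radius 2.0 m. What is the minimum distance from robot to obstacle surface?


center_dist = sqrt((5.2-7.1)^2 + (8.4-1.3)^2)
= sqrt(3.61 + 50.41)
= 7.3498
min_dist = center_dist - radius = 7.3498 - 2.0 = 5.3498 m


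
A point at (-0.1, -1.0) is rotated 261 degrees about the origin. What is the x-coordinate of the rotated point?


x' = x*cos(theta) - y*sin(theta)
cos(261 deg) = -0.1564, sin(261 deg) = -0.9877
x' = -0.1 * -0.1564 - -1.0 * -0.9877
= 0.0156 - 0.9877
= -0.972


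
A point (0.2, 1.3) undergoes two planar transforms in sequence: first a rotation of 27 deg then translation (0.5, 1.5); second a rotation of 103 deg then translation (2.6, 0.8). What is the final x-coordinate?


After transform 1:
x1 = cos(27)*0.2 - sin(27)*1.3 + 0.5 = 0.088
y1 = sin(27)*0.2 + cos(27)*1.3 + 1.5 = 2.7491
After transform 2:
x2 = cos(103)*0.088 - sin(103)*2.7491 + 2.6
= -0.0984


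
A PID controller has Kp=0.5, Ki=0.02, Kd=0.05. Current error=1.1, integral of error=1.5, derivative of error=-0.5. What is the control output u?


u = Kp*e + Ki*int(e) + Kd*de/dt
= 0.5*1.1 + 0.02*1.5 + 0.05*(-0.5)
= 0.55 + 0.03 + -0.025
= 0.555


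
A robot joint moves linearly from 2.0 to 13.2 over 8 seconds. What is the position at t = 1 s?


s = t/T = 1/8 = 0.125
p(t) = p0 + (pf-p0)*s
= 2.0 + (13.2 - 2.0) * 0.125
= 3.4


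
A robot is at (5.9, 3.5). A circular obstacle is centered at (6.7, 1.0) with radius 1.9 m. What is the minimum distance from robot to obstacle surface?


center_dist = sqrt((5.9-6.7)^2 + (3.5-1.0)^2)
= sqrt(0.64 + 6.25)
= 2.6249
min_dist = center_dist - radius = 2.6249 - 1.9 = 0.7249 m


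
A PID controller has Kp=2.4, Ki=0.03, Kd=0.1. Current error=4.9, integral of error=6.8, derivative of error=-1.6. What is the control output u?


u = Kp*e + Ki*int(e) + Kd*de/dt
= 2.4*4.9 + 0.03*6.8 + 0.1*(-1.6)
= 11.76 + 0.204 + -0.16
= 11.804


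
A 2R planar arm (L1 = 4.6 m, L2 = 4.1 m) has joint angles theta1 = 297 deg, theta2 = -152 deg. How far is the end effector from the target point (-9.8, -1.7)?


End effector via forward kinematics:
x = L1*cos(t1) + L2*cos(t1+t2) = -1.2702
y = L1*sin(t1) + L2*sin(t1+t2) = -1.747
Distance to target:
d = sqrt((-9.8 - -1.2702)^2 + (-1.7 - -1.747)^2)
= sqrt(72.758 + 0.0022)
= 8.53 m


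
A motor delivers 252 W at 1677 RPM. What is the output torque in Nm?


omega = 1677 * 2*pi/60 = 175.615 rad/s
tau = P / omega = 252 / 175.615
= 1.435 Nm


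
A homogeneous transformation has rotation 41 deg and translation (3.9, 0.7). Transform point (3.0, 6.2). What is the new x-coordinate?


x' = cos(theta)*px - sin(theta)*py + tx
= 0.7547*3.0 - 0.6561*6.2 + 3.9
= 2.0966


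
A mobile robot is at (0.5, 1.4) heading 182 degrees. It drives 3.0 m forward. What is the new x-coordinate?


x_new = x0 + d*cos(theta)
= 0.5 + 3.0*cos(182)
= 0.5 + -2.9982
= -2.4982


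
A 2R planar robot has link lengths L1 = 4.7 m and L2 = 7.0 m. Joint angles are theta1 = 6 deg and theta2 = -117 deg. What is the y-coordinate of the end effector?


Convert angles to radians: theta1 = 0.1047, theta2 = -2.042
y = L1*sin(theta1) + L2*sin(theta1+theta2)
y = 0.4913 + -6.5351
y = -6.0438


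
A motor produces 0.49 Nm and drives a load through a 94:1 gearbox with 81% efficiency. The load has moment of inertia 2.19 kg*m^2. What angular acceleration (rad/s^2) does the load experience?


tau_out = tau_motor * N * eta
= 0.49 * 94 * 0.81 = 37.3086 Nm
alpha = tau_out / I = 37.3086 / 2.19
= 17.0359 rad/s^2


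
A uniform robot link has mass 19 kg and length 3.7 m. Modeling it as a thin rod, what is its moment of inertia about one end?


I = (1/3) * m * L^2
= (1/3) * 19 * 3.7^2
= 0.333333 * 19 * 13.69
= 86.7033 kg*m^2


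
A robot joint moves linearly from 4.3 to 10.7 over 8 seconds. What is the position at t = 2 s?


s = t/T = 2/8 = 0.25
p(t) = p0 + (pf-p0)*s
= 4.3 + (10.7 - 4.3) * 0.25
= 5.9


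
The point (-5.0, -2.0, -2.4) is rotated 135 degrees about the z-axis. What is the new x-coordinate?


Rotation about z-axis: x' = x*cos(theta) - y*sin(theta)
= -5.0 * -0.7071 - -2.0 * 0.7071
= 4.9497


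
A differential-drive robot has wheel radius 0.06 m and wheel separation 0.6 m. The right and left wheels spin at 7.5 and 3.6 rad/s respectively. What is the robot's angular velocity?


vR = r*wR = 0.06*7.5 = 0.45 m/s
vL = r*wL = 0.06*3.6 = 0.216 m/s
v = (vR+vL)/2 = 0.333 m/s
omega = (vR-vL)/L = 0.39 rad/s
angular velocity = 0.39 rad/s


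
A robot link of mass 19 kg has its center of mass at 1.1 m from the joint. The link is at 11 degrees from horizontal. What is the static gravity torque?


tau = m*g*L*cos(angle)
= 19 * 9.81 * 1.1 * cos(11 deg)
= 19 * 9.81 * 1.1 * 0.9816
= 201.262 Nm


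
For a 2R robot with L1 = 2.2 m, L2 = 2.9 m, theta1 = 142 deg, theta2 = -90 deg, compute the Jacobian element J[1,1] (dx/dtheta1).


J[1,1] = -L1*sin(t1) - L2*sin(t1+t2)
= -2.2*sin(142) - 2.9*sin(52)
= -3.6397


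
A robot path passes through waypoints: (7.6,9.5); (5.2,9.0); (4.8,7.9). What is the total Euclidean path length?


Segment lengths:
  seg1 = sqrt((-2.4)^2 + (-0.5)^2) = 2.4515
  seg2 = sqrt((-0.4)^2 + (-1.1)^2) = 1.1705
Total = 3.622


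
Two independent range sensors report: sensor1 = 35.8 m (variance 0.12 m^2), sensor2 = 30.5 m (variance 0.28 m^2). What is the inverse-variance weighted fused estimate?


w1 = (1/var1) / (1/var1 + 1/var2)
   = 8.3333 / (8.3333 + 3.5714) = 0.7
w2 = 1 - w1 = 0.3
fused = w1*s1 + w2*s2 = 25.06 + 9.15
= 34.21 m


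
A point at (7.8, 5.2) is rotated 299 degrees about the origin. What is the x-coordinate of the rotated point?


x' = x*cos(theta) - y*sin(theta)
cos(299 deg) = 0.4848, sin(299 deg) = -0.8746
x' = 7.8 * 0.4848 - 5.2 * -0.8746
= 3.7815 - -4.548
= 8.3295


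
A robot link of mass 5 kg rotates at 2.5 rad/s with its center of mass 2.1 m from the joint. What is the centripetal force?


F = m * omega^2 * r
= 5 * 2.5^2 * 2.1
= 5 * 6.25 * 2.1
= 65.625 N


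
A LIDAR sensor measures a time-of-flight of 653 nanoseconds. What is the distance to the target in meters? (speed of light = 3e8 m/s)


tof = 653 ns = 6.53e-07 s
dist = c * tof / 2
= 3e8 * 6.53e-07 / 2
= 97.95 m


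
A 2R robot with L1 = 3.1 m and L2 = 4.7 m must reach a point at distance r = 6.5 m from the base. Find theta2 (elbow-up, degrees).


cos(theta2) = (r^2 - L1^2 - L2^2) / (2*L1*L2)
cos(theta2) = (42.25 - 9.61 - 22.09) / 29.14
cos(theta2) = 0.362045
theta2 = 68.7741 degrees


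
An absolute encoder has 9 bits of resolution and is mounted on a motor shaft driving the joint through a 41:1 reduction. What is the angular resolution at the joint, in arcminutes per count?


counts = 2^9 = 512
effective counts at joint = 512 * 41 = 20992
resolution = 360*60 / 20992
= 1.029 arcmin/count


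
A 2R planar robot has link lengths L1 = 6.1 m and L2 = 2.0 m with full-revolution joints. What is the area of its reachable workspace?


r_max = L1 + L2 = 8.1 m
r_min = |L1 - L2| = 4.1 m
Area = pi*(r_max^2 - r_min^2)
= pi*(65.61 - 16.81)
= pi * 48.8
= 153.3097 m^2


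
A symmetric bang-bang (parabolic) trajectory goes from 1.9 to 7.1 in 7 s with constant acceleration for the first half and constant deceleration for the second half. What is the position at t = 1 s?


Symmetric rest-to-rest: each phase covers (pf-p0)/2 in time T/2. 0.5*a*(T/2)^2 = (pf-p0)/2 => a = 4*(pf-p0)/T^2
a = 4*(7.1-1.9)/7^2 = 0.4245
t = 1 is in the acceleration phase (t <= T/2).
p = p0 + 0.5*a*t^2 = 1.9 + 0.5*0.4245*1^2
= 2.1122


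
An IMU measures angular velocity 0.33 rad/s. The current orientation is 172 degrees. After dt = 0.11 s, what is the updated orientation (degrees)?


delta_theta = w * dt = 0.33 * 0.11 = 0.0363 rad
= 2.0798 deg
theta_new = 172 + 2.0798 = 174.0798 deg


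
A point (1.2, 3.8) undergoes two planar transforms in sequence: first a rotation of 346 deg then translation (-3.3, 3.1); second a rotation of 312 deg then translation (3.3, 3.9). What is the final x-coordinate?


After transform 1:
x1 = cos(346)*1.2 - sin(346)*3.8 + -3.3 = -1.2163
y1 = sin(346)*1.2 + cos(346)*3.8 + 3.1 = 6.4968
After transform 2:
x2 = cos(312)*-1.2163 - sin(312)*6.4968 + 3.3
= 7.3142


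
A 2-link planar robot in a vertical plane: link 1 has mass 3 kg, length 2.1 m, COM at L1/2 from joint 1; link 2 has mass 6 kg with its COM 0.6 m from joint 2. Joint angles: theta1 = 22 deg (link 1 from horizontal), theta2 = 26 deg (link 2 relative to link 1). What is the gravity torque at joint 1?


Horizontal distance from joint 1 to link-1 COM:
  x_c1 = (L1/2)*cos(t1) = 1.05 * 0.9272 = 0.9735 m
Horizontal distance from joint 1 to link-2 COM:
  x_c2 = L1*cos(t1) + Lc2*cos(t1+t2)
       = 2.1*0.9272 + 0.6*0.6691 = 2.3486 m
tau1 = m1*g*x_c1 + m2*g*x_c2
     = 3*9.81*0.9735 + 6*9.81*2.3486
     = 28.6514 + 138.2365
     = 166.8879 Nm


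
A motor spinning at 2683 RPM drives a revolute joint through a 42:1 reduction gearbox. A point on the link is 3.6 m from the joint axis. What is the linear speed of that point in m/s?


omega_motor = 2683 * 2*pi/60 = 280.9631 rad/s
omega_joint = omega_motor / 42 = 6.6896 rad/s
v = omega_joint * r = 6.6896 * 3.6
= 24.0826 m/s


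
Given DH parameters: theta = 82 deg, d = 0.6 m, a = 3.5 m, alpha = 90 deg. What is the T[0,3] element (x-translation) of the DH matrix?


T[0,3] = a * cos(theta)
= 3.5 * cos(82 deg)
= 3.5 * 0.1392
= 0.4871


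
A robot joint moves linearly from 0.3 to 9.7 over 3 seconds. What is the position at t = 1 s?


s = t/T = 1/3 = 0.3333
p(t) = p0 + (pf-p0)*s
= 0.3 + (9.7 - 0.3) * 0.3333
= 3.4333


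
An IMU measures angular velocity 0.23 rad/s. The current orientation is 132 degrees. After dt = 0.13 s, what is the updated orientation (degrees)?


delta_theta = w * dt = 0.23 * 0.13 = 0.0299 rad
= 1.7131 deg
theta_new = 132 + 1.7131 = 133.7131 deg


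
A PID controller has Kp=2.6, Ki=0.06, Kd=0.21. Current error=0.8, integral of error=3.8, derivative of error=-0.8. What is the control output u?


u = Kp*e + Ki*int(e) + Kd*de/dt
= 2.6*0.8 + 0.06*3.8 + 0.21*(-0.8)
= 2.08 + 0.228 + -0.168
= 2.14


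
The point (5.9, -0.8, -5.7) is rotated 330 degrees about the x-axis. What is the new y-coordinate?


Rotation about x-axis: y' = y*cos(theta) - z*sin(theta)
= -0.8 * 0.866 - -5.7 * -0.5
= -3.5428


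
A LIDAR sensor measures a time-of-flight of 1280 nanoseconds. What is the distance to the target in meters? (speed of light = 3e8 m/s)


tof = 1280 ns = 1.28e-06 s
dist = c * tof / 2
= 3e8 * 1.28e-06 / 2
= 192.0 m


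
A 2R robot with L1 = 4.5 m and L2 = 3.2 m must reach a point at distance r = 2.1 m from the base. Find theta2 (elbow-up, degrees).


cos(theta2) = (r^2 - L1^2 - L2^2) / (2*L1*L2)
cos(theta2) = (4.41 - 20.25 - 10.24) / 28.8
cos(theta2) = -0.905556
theta2 = 154.8982 degrees


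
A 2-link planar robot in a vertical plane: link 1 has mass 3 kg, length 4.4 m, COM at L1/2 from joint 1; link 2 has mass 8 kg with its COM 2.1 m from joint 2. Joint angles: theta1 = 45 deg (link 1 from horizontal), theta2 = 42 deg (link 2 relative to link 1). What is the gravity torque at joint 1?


Horizontal distance from joint 1 to link-1 COM:
  x_c1 = (L1/2)*cos(t1) = 2.2 * 0.7071 = 1.5556 m
Horizontal distance from joint 1 to link-2 COM:
  x_c2 = L1*cos(t1) + Lc2*cos(t1+t2)
       = 4.4*0.7071 + 2.1*0.0523 = 3.2212 m
tau1 = m1*g*x_c1 + m2*g*x_c2
     = 3*9.81*1.5556 + 8*9.81*3.2212
     = 45.7823 + 252.7978
     = 298.5802 Nm


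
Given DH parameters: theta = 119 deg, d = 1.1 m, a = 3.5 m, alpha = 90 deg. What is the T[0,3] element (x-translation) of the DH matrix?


T[0,3] = a * cos(theta)
= 3.5 * cos(119 deg)
= 3.5 * -0.4848
= -1.6968


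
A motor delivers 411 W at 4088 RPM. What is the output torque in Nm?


omega = 4088 * 2*pi/60 = 428.0944 rad/s
tau = P / omega = 411 / 428.0944
= 0.9601 Nm


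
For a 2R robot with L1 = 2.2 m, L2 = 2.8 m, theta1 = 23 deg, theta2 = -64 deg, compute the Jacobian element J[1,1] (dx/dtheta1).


J[1,1] = -L1*sin(t1) - L2*sin(t1+t2)
= -2.2*sin(23) - 2.8*sin(-41)
= 0.9774


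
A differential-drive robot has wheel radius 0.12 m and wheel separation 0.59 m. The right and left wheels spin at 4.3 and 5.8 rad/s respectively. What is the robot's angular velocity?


vR = r*wR = 0.12*4.3 = 0.516 m/s
vL = r*wL = 0.12*5.8 = 0.696 m/s
v = (vR+vL)/2 = 0.606 m/s
omega = (vR-vL)/L = -0.3051 rad/s
angular velocity = -0.3051 rad/s


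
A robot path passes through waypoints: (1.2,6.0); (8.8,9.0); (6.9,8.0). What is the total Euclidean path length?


Segment lengths:
  seg1 = sqrt((7.6)^2 + (3.0)^2) = 8.1707
  seg2 = sqrt((-1.9)^2 + (-1.0)^2) = 2.1471
Total = 10.3178


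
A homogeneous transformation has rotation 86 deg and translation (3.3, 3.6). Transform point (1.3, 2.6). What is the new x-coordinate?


x' = cos(theta)*px - sin(theta)*py + tx
= 0.0698*1.3 - 0.9976*2.6 + 3.3
= 0.797


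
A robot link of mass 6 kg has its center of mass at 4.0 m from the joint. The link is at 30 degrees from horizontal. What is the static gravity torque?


tau = m*g*L*cos(angle)
= 6 * 9.81 * 4.0 * cos(30 deg)
= 6 * 9.81 * 4.0 * 0.866
= 203.897 Nm


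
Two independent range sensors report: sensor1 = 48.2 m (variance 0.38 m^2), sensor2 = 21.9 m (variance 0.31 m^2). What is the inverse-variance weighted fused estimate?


w1 = (1/var1) / (1/var1 + 1/var2)
   = 2.6316 / (2.6316 + 3.2258) = 0.4493
w2 = 1 - w1 = 0.5507
fused = w1*s1 + w2*s2 = 21.6551 + 12.0609
= 33.7159 m


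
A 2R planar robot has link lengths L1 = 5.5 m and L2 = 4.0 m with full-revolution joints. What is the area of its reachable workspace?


r_max = L1 + L2 = 9.5 m
r_min = |L1 - L2| = 1.5 m
Area = pi*(r_max^2 - r_min^2)
= pi*(90.25 - 2.25)
= pi * 88.0
= 276.4602 m^2


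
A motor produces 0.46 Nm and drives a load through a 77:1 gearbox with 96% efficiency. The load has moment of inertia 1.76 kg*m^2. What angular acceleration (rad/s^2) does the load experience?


tau_out = tau_motor * N * eta
= 0.46 * 77 * 0.96 = 34.0032 Nm
alpha = tau_out / I = 34.0032 / 1.76
= 19.32 rad/s^2


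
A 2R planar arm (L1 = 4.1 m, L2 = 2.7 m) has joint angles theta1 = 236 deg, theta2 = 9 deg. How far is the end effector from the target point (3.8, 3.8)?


End effector via forward kinematics:
x = L1*cos(t1) + L2*cos(t1+t2) = -3.4338
y = L1*sin(t1) + L2*sin(t1+t2) = -5.8461
Distance to target:
d = sqrt((3.8 - -3.4338)^2 + (3.8 - -5.8461)^2)
= sqrt(52.3273 + 93.047)
= 12.0571 m


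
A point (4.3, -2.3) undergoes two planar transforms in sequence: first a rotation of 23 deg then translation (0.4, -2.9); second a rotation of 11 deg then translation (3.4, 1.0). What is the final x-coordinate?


After transform 1:
x1 = cos(23)*4.3 - sin(23)*-2.3 + 0.4 = 5.2569
y1 = sin(23)*4.3 + cos(23)*-2.3 + -2.9 = -3.337
After transform 2:
x2 = cos(11)*5.2569 - sin(11)*-3.337 + 3.4
= 9.197


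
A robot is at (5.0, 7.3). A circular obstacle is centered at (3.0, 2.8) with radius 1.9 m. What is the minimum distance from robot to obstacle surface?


center_dist = sqrt((5.0-3.0)^2 + (7.3-2.8)^2)
= sqrt(4.0 + 20.25)
= 4.9244
min_dist = center_dist - radius = 4.9244 - 1.9 = 3.0244 m


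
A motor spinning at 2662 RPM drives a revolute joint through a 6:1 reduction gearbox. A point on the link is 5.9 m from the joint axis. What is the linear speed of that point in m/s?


omega_motor = 2662 * 2*pi/60 = 278.764 rad/s
omega_joint = omega_motor / 6 = 46.4607 rad/s
v = omega_joint * r = 46.4607 * 5.9
= 274.1179 m/s


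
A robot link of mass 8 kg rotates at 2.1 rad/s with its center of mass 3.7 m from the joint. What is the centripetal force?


F = m * omega^2 * r
= 8 * 2.1^2 * 3.7
= 8 * 4.41 * 3.7
= 130.536 N


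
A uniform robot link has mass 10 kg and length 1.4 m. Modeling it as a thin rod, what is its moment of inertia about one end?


I = (1/3) * m * L^2
= (1/3) * 10 * 1.4^2
= 0.333333 * 10 * 1.96
= 6.5333 kg*m^2


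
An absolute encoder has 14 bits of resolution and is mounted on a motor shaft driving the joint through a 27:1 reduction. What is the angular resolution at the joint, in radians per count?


counts = 2^14 = 16384
effective counts at joint = 16384 * 27 = 442368
resolution = 2*pi / 442368
= 1.4204e-05 rad/count


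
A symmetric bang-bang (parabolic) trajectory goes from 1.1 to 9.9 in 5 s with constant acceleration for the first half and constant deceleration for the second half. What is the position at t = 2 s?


Symmetric rest-to-rest: each phase covers (pf-p0)/2 in time T/2. 0.5*a*(T/2)^2 = (pf-p0)/2 => a = 4*(pf-p0)/T^2
a = 4*(9.9-1.1)/5^2 = 1.408
t = 2 is in the acceleration phase (t <= T/2).
p = p0 + 0.5*a*t^2 = 1.1 + 0.5*1.408*2^2
= 3.916


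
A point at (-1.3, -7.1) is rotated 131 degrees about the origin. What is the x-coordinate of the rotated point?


x' = x*cos(theta) - y*sin(theta)
cos(131 deg) = -0.6561, sin(131 deg) = 0.7547
x' = -1.3 * -0.6561 - -7.1 * 0.7547
= 0.8529 - -5.3584
= 6.2113


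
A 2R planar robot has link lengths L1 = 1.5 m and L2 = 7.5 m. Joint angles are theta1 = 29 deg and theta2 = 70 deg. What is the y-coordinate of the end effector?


Convert angles to radians: theta1 = 0.5061, theta2 = 1.2217
y = L1*sin(theta1) + L2*sin(theta1+theta2)
y = 0.7272 + 7.4077
y = 8.1349


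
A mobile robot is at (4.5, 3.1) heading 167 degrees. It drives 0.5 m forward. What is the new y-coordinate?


y_new = y0 + d*sin(theta)
= 3.1 + 0.5*sin(167)
= 3.1 + 0.1125
= 3.2125


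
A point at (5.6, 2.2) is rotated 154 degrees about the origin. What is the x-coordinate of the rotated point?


x' = x*cos(theta) - y*sin(theta)
cos(154 deg) = -0.8988, sin(154 deg) = 0.4384
x' = 5.6 * -0.8988 - 2.2 * 0.4384
= -5.0332 - 0.9644
= -5.9977


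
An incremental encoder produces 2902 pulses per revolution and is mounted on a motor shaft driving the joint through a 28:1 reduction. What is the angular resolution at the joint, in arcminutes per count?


counts per rev = 2902
effective counts at joint = 2902 * 28 = 81256
resolution = 360*60 / 81256
= 0.2658 arcmin/count


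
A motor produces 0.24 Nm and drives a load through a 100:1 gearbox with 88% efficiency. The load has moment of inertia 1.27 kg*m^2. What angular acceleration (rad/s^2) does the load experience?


tau_out = tau_motor * N * eta
= 0.24 * 100 * 0.88 = 21.12 Nm
alpha = tau_out / I = 21.12 / 1.27
= 16.6299 rad/s^2


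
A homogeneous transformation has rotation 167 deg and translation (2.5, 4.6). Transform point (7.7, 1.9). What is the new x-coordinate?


x' = cos(theta)*px - sin(theta)*py + tx
= -0.9744*7.7 - 0.225*1.9 + 2.5
= -5.4301


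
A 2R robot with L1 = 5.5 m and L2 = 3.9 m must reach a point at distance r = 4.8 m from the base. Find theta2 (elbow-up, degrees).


cos(theta2) = (r^2 - L1^2 - L2^2) / (2*L1*L2)
cos(theta2) = (23.04 - 30.25 - 15.21) / 42.9
cos(theta2) = -0.522611
theta2 = 121.5075 degrees


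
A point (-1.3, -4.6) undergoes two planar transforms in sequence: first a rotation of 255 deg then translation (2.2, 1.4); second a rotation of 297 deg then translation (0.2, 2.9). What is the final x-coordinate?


After transform 1:
x1 = cos(255)*-1.3 - sin(255)*-4.6 + 2.2 = -1.9068
y1 = sin(255)*-1.3 + cos(255)*-4.6 + 1.4 = 3.8463
After transform 2:
x2 = cos(297)*-1.9068 - sin(297)*3.8463 + 0.2
= 2.7614


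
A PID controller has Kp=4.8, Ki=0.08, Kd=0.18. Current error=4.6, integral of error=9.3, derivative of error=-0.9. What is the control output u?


u = Kp*e + Ki*int(e) + Kd*de/dt
= 4.8*4.6 + 0.08*9.3 + 0.18*(-0.9)
= 22.08 + 0.744 + -0.162
= 22.662


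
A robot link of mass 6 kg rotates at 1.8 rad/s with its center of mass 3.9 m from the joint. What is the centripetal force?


F = m * omega^2 * r
= 6 * 1.8^2 * 3.9
= 6 * 3.24 * 3.9
= 75.816 N


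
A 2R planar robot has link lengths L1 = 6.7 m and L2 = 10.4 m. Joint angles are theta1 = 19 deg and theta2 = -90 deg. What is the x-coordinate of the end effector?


Convert angles to radians: theta1 = 0.3316, theta2 = -1.5708
x = L1*cos(theta1) + L2*cos(theta1+theta2)
x = 6.335 + 3.3859
x = 9.7209


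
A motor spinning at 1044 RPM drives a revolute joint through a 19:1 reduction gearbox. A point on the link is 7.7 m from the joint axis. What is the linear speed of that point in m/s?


omega_motor = 1044 * 2*pi/60 = 109.3274 rad/s
omega_joint = omega_motor / 19 = 5.7541 rad/s
v = omega_joint * r = 5.7541 * 7.7
= 44.3064 m/s


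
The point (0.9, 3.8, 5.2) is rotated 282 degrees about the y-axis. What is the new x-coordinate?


Rotation about y-axis: x' = x*cos(theta) + z*sin(theta)
= 0.9 * 0.2079 + 5.2 * -0.9781
= -4.8992


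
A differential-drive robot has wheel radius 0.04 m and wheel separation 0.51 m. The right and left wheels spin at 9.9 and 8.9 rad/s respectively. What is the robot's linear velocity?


vR = r*wR = 0.04*9.9 = 0.396 m/s
vL = r*wL = 0.04*8.9 = 0.356 m/s
v = (vR+vL)/2 = 0.376 m/s
omega = (vR-vL)/L = 0.0784 rad/s
linear velocity = 0.376 m/s


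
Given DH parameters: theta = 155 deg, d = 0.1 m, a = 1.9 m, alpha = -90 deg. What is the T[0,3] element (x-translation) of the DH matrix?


T[0,3] = a * cos(theta)
= 1.9 * cos(155 deg)
= 1.9 * -0.9063
= -1.722


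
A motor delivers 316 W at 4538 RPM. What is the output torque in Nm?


omega = 4538 * 2*pi/60 = 475.2182 rad/s
tau = P / omega = 316 / 475.2182
= 0.665 Nm


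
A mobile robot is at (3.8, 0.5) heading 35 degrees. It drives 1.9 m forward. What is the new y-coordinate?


y_new = y0 + d*sin(theta)
= 0.5 + 1.9*sin(35)
= 0.5 + 1.0898
= 1.5898


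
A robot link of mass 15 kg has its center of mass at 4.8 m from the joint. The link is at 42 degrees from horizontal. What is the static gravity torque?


tau = m*g*L*cos(angle)
= 15 * 9.81 * 4.8 * cos(42 deg)
= 15 * 9.81 * 4.8 * 0.7431
= 524.8981 Nm


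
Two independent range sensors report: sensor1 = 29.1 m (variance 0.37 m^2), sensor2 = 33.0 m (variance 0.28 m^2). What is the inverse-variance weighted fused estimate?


w1 = (1/var1) / (1/var1 + 1/var2)
   = 2.7027 / (2.7027 + 3.5714) = 0.4308
w2 = 1 - w1 = 0.5692
fused = w1*s1 + w2*s2 = 12.5354 + 18.7846
= 31.32 m


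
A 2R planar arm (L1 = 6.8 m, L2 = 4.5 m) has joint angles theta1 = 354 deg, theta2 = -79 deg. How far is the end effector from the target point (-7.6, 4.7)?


End effector via forward kinematics:
x = L1*cos(t1) + L2*cos(t1+t2) = 7.1549
y = L1*sin(t1) + L2*sin(t1+t2) = -5.1937
Distance to target:
d = sqrt((-7.6 - 7.1549)^2 + (4.7 - -5.1937)^2)
= sqrt(217.7085 + 97.8847)
= 17.7649 m


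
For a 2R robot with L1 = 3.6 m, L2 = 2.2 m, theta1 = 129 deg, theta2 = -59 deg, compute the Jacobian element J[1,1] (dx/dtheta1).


J[1,1] = -L1*sin(t1) - L2*sin(t1+t2)
= -3.6*sin(129) - 2.2*sin(70)
= -4.865


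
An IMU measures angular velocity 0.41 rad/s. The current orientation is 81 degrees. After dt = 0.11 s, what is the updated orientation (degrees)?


delta_theta = w * dt = 0.41 * 0.11 = 0.0451 rad
= 2.584 deg
theta_new = 81 + 2.584 = 83.584 deg


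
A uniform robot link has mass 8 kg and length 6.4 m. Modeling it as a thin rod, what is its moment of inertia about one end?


I = (1/3) * m * L^2
= (1/3) * 8 * 6.4^2
= 0.333333 * 8 * 40.96
= 109.2267 kg*m^2


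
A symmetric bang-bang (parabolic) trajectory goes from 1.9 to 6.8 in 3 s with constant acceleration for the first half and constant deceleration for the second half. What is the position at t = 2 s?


Symmetric rest-to-rest: each phase covers (pf-p0)/2 in time T/2. 0.5*a*(T/2)^2 = (pf-p0)/2 => a = 4*(pf-p0)/T^2
a = 4*(6.8-1.9)/3^2 = 2.1778
t = 2 is in the deceleration phase (t > T/2).
p = pf - 0.5*a*(T-t)^2 = 6.8 - 0.5*2.1778*1^2
= 5.7111


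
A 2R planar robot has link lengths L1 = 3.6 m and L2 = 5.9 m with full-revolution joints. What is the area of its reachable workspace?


r_max = L1 + L2 = 9.5 m
r_min = |L1 - L2| = 2.3 m
Area = pi*(r_max^2 - r_min^2)
= pi*(90.25 - 5.29)
= pi * 84.96
= 266.9097 m^2


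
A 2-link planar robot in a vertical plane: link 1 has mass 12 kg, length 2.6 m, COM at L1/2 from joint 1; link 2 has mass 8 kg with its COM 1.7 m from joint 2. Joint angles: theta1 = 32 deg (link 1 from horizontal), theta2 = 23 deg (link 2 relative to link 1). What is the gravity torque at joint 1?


Horizontal distance from joint 1 to link-1 COM:
  x_c1 = (L1/2)*cos(t1) = 1.3 * 0.848 = 1.1025 m
Horizontal distance from joint 1 to link-2 COM:
  x_c2 = L1*cos(t1) + Lc2*cos(t1+t2)
       = 2.6*0.848 + 1.7*0.5736 = 3.18 m
tau1 = m1*g*x_c1 + m2*g*x_c2
     = 12*9.81*1.1025 + 8*9.81*3.18
     = 129.7819 + 249.5668
     = 379.3487 Nm


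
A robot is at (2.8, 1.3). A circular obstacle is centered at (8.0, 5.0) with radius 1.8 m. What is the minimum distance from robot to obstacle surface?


center_dist = sqrt((2.8-8.0)^2 + (1.3-5.0)^2)
= sqrt(27.04 + 13.69)
= 6.382
min_dist = center_dist - radius = 6.382 - 1.8 = 4.582 m


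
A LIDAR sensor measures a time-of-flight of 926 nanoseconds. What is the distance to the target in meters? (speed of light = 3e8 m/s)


tof = 926 ns = 9.26e-07 s
dist = c * tof / 2
= 3e8 * 9.26e-07 / 2
= 138.9 m


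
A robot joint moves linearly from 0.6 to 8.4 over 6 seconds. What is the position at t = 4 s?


s = t/T = 4/6 = 0.6667
p(t) = p0 + (pf-p0)*s
= 0.6 + (8.4 - 0.6) * 0.6667
= 5.8


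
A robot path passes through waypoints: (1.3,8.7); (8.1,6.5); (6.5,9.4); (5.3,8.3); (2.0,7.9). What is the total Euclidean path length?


Segment lengths:
  seg1 = sqrt((6.8)^2 + (-2.2)^2) = 7.147
  seg2 = sqrt((-1.6)^2 + (2.9)^2) = 3.3121
  seg3 = sqrt((-1.2)^2 + (-1.1)^2) = 1.6279
  seg4 = sqrt((-3.3)^2 + (-0.4)^2) = 3.3242
Total = 15.4112


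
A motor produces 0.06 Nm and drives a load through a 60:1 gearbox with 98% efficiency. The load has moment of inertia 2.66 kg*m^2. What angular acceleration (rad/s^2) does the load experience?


tau_out = tau_motor * N * eta
= 0.06 * 60 * 0.98 = 3.528 Nm
alpha = tau_out / I = 3.528 / 2.66
= 1.3263 rad/s^2


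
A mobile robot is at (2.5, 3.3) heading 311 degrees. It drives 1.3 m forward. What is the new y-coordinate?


y_new = y0 + d*sin(theta)
= 3.3 + 1.3*sin(311)
= 3.3 + -0.9811
= 2.3189


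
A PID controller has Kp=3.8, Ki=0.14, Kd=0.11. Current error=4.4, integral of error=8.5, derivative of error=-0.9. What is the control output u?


u = Kp*e + Ki*int(e) + Kd*de/dt
= 3.8*4.4 + 0.14*8.5 + 0.11*(-0.9)
= 16.72 + 1.19 + -0.099
= 17.811


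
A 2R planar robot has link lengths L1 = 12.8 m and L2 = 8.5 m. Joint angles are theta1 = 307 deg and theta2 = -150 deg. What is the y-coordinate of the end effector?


Convert angles to radians: theta1 = 5.3582, theta2 = -2.618
y = L1*sin(theta1) + L2*sin(theta1+theta2)
y = -10.2225 + 3.3212
y = -6.9013


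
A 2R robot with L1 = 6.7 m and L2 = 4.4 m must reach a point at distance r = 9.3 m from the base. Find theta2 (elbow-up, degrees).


cos(theta2) = (r^2 - L1^2 - L2^2) / (2*L1*L2)
cos(theta2) = (86.49 - 44.89 - 19.36) / 58.96
cos(theta2) = 0.377205
theta2 = 67.8393 degrees


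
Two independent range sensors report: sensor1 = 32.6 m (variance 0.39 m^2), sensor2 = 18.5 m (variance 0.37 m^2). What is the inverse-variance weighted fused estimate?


w1 = (1/var1) / (1/var1 + 1/var2)
   = 2.5641 / (2.5641 + 2.7027) = 0.4868
w2 = 1 - w1 = 0.5132
fused = w1*s1 + w2*s2 = 15.8711 + 9.4934
= 25.3645 m


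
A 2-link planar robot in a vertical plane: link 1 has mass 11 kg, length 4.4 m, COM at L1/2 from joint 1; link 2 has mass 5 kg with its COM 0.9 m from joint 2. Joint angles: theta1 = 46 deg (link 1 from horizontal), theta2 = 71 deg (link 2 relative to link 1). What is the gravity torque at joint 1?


Horizontal distance from joint 1 to link-1 COM:
  x_c1 = (L1/2)*cos(t1) = 2.2 * 0.6947 = 1.5282 m
Horizontal distance from joint 1 to link-2 COM:
  x_c2 = L1*cos(t1) + Lc2*cos(t1+t2)
       = 4.4*0.6947 + 0.9*-0.454 = 2.6479 m
tau1 = m1*g*x_c1 + m2*g*x_c2
     = 11*9.81*1.5282 + 5*9.81*2.6479
     = 164.9133 + 129.8798
     = 294.793 Nm


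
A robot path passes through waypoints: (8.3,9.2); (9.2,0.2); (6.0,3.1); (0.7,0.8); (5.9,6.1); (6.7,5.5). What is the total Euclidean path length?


Segment lengths:
  seg1 = sqrt((0.9)^2 + (-9.0)^2) = 9.0449
  seg2 = sqrt((-3.2)^2 + (2.9)^2) = 4.3186
  seg3 = sqrt((-5.3)^2 + (-2.3)^2) = 5.7775
  seg4 = sqrt((5.2)^2 + (5.3)^2) = 7.425
  seg5 = sqrt((0.8)^2 + (-0.6)^2) = 1.0
Total = 27.566


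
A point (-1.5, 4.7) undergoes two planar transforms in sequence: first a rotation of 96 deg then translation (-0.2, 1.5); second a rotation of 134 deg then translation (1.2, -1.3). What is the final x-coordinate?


After transform 1:
x1 = cos(96)*-1.5 - sin(96)*4.7 + -0.2 = -4.7175
y1 = sin(96)*-1.5 + cos(96)*4.7 + 1.5 = -0.4831
After transform 2:
x2 = cos(134)*-4.7175 - sin(134)*-0.4831 + 1.2
= 4.8245


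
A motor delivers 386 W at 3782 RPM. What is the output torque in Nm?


omega = 3782 * 2*pi/60 = 396.0501 rad/s
tau = P / omega = 386 / 396.0501
= 0.9746 Nm


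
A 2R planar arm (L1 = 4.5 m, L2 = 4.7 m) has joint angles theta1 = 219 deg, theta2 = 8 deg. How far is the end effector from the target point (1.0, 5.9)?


End effector via forward kinematics:
x = L1*cos(t1) + L2*cos(t1+t2) = -6.7025
y = L1*sin(t1) + L2*sin(t1+t2) = -6.2693
Distance to target:
d = sqrt((1.0 - -6.7025)^2 + (5.9 - -6.2693)^2)
= sqrt(59.3293 + 148.092)
= 14.4021 m


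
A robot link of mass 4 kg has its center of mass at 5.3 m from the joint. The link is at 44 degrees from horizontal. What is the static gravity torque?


tau = m*g*L*cos(angle)
= 4 * 9.81 * 5.3 * cos(44 deg)
= 4 * 9.81 * 5.3 * 0.7193
= 149.6025 Nm


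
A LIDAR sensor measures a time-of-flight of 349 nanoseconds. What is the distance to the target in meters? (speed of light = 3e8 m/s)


tof = 349 ns = 3.49e-07 s
dist = c * tof / 2
= 3e8 * 3.49e-07 / 2
= 52.35 m


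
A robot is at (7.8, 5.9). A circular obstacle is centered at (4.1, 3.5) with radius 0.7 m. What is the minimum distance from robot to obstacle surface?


center_dist = sqrt((7.8-4.1)^2 + (5.9-3.5)^2)
= sqrt(13.69 + 5.76)
= 4.4102
min_dist = center_dist - radius = 4.4102 - 0.7 = 3.7102 m


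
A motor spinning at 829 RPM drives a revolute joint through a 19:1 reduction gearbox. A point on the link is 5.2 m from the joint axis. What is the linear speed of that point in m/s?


omega_motor = 829 * 2*pi/60 = 86.8127 rad/s
omega_joint = omega_motor / 19 = 4.5691 rad/s
v = omega_joint * r = 4.5691 * 5.2
= 23.7593 m/s


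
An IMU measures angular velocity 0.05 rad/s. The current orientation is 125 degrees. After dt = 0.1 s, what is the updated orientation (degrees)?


delta_theta = w * dt = 0.05 * 0.1 = 0.005 rad
= 0.2865 deg
theta_new = 125 + 0.2865 = 125.2865 deg


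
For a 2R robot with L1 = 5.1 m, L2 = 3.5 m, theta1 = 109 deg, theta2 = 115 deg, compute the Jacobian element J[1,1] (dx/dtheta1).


J[1,1] = -L1*sin(t1) - L2*sin(t1+t2)
= -5.1*sin(109) - 3.5*sin(224)
= -2.3908


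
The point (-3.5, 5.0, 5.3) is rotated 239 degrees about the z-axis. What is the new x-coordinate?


Rotation about z-axis: x' = x*cos(theta) - y*sin(theta)
= -3.5 * -0.515 - 5.0 * -0.8572
= 6.0885


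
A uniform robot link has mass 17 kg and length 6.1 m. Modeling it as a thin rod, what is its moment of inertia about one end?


I = (1/3) * m * L^2
= (1/3) * 17 * 6.1^2
= 0.333333 * 17 * 37.21
= 210.8567 kg*m^2


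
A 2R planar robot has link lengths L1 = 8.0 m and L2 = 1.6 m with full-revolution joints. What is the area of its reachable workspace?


r_max = L1 + L2 = 9.6 m
r_min = |L1 - L2| = 6.4 m
Area = pi*(r_max^2 - r_min^2)
= pi*(92.16 - 40.96)
= pi * 51.2
= 160.8495 m^2


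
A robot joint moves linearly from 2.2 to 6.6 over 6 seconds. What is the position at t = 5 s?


s = t/T = 5/6 = 0.8333
p(t) = p0 + (pf-p0)*s
= 2.2 + (6.6 - 2.2) * 0.8333
= 5.8667


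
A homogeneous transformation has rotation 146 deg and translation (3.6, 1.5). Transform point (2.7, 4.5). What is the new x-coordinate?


x' = cos(theta)*px - sin(theta)*py + tx
= -0.829*2.7 - 0.5592*4.5 + 3.6
= -1.1548


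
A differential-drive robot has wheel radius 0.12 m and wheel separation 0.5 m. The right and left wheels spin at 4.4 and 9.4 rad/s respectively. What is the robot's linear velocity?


vR = r*wR = 0.12*4.4 = 0.528 m/s
vL = r*wL = 0.12*9.4 = 1.128 m/s
v = (vR+vL)/2 = 0.828 m/s
omega = (vR-vL)/L = -1.2 rad/s
linear velocity = 0.828 m/s


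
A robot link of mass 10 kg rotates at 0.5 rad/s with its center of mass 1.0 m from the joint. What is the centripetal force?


F = m * omega^2 * r
= 10 * 0.5^2 * 1.0
= 10 * 0.25 * 1.0
= 2.5 N


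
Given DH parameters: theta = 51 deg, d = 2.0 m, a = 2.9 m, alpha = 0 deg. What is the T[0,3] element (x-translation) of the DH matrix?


T[0,3] = a * cos(theta)
= 2.9 * cos(51 deg)
= 2.9 * 0.6293
= 1.825


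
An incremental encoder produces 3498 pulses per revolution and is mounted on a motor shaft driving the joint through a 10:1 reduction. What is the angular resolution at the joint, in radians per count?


counts per rev = 3498
effective counts at joint = 3498 * 10 = 34980
resolution = 2*pi / 34980
= 1.7962e-04 rad/count
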